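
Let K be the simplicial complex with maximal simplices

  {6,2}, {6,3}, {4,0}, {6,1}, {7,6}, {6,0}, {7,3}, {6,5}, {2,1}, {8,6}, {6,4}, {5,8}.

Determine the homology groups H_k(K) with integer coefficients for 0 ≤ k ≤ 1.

K has 9 vertices, 12 edges.
rank ∂_0 = 0, rank ∂_1 = 8 ⇒ b_0 = 9 − 0 − 8 = 1; all invariant factors of ∂_1 are 1 so no torsion. So H_0 = Z.
rank ∂_1 = 8, rank ∂_2 = 0 ⇒ b_1 = 12 − 8 − 0 = 4. So H_1 = Z^4.

H_0 = Z,  H_1 = Z^4.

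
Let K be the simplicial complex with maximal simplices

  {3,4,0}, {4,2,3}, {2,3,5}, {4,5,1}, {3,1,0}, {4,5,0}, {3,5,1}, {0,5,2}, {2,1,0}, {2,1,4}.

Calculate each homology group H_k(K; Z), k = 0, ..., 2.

Take the total order 0 < 1 < 2 < 3 < 4 < 5 on the vertex set. Then K (dimension 2) consists of the simplices:

  0-simplices (6): [0], [1], [2], [3], [4], [5]
  1-simplices (15): [0,1], [0,2], [0,3], [0,4], [0,5], [1,2], [1,3], [1,4], [1,5], [2,3], [2,4], [2,5], [3,4], [3,5], [4,5]
  2-simplices (10): [0,1,2], [0,1,3], [0,2,5], [0,3,4], [0,4,5], [1,2,4], [1,3,5], [1,4,5], [2,3,4], [2,3,5]

so the chain groups are C_0 ≅ Z^6, C_1 ≅ Z^15, C_2 ≅ Z^10.

∂_1: C_1 → C_0 maps an edge to its endpoints' difference, ∂[p,q] = q − p. For instance
  ∂[0,5] = [5] − [0].
As a 6×15 matrix over Z this has rank 5, with invariant factors (1,1,1,1,1).

∂_2: C_2 → C_1 acts by ∂[p,q,r] = [q,r] − [p,r] + [p,q]. For instance
  ∂[0,3,4] = [3,4] − [0,4] + [0,3],
  ∂[0,2,5] = [2,5] − [0,5] + [0,2].
The 15×10 boundary matrix has rank 10 and Smith normal form diag(1,1,1,1,1,1,1,1,1,2).

Reading off H_k = ker ∂_k / im ∂_{k+1}:

  H_0: rank C_0 − rank ∂_1 = 6 − 5 = 1, and the invariant factors of ∂_1 are all 1, so H_0 = Z.
  H_1: rank ker ∂_1 − rank ∂_2 = (15 − 5) − 10 = 0, and ∂_2 has invariant factor 2 > 1, so H_1 = Z/2Z.
  H_2: rank ker ∂_2 − rank ∂_3 = (10 − 10) − 0 = 0, and there is no ∂_3, so H_2 = 0.

As a check, the Euler characteristic is 6 − 15 + 10 = 1, which agrees with 1 − 0 + 0 = 1.

H_0 ≅ Z,  H_1 ≅ Z/2Z,  H_2 = 0.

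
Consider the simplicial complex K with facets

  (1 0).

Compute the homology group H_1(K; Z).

H_1 = 0.

K has 2 vertices, 1 edge.
rank ∂_1 = 1, rank ∂_2 = 0 ⇒ b_1 = 1 − 1 − 0 = 0. So H_1 = 0.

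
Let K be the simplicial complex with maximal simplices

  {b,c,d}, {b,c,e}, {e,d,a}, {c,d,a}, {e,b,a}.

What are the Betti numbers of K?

b_0 = 1, b_1 = 1, b_2 = 0.

We work with the vertex ordering a < b < c < d < e. The simplices of K, each written with vertices in increasing order, are:

  0-simplices (5): a, b, c, d, e
  1-simplices (10): ab, ac, ad, ae, bc, bd, be, cd, ce, de
  2-simplices (5): abe, acd, ade, bcd, bce

giving chain groups C_0 ≅ Z^5, C_1 ≅ Z^10, C_2 ≅ Z^5.

Boundary ∂_1: C_1 → C_0 maps an edge to its endpoints' difference, ∂[p,q] = q − p. For instance
  ∂de = e − d.
The resulting 5×10 matrix has rank 4, and its Smith normal form has invariant factors (1,1,1,1).

∂_2: C_2 → C_1 acts by ∂[p,q,r] = [q,r] − [p,r] + [p,q]. For instance
  ∂bcd = cd − bd + bc,
  ∂bce = ce − be + bc.
This gives a 10×5 integer matrix of rank 5; reducing to Smith normal form yields diagonal entries (1,1,1,1,1).

From H_k ≅ ker(∂_k) / im(∂_{k+1}) we obtain:

  H_0: rank C_0 − rank ∂_1 = 5 − 4 = 1, and the invariant factors of ∂_1 are all 1, so H_0 = Z.
  H_1: rank ker ∂_1 − rank ∂_2 = (10 − 4) − 5 = 1, and the invariant factors of ∂_2 are all 1, so H_1 = Z.
  H_2: rank ker ∂_2 − rank ∂_3 = (5 − 5) − 0 = 0, and there is no ∂_3, so H_2 = 0.

Hence the Betti numbers are b_0 = 1, b_1 = 1, b_2 = 0.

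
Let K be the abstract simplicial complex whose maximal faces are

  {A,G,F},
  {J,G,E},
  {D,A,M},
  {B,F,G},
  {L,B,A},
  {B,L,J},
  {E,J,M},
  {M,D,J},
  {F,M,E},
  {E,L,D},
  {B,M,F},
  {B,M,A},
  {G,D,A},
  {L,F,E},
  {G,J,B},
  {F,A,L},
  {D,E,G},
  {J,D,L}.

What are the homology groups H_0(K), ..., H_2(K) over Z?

H_0 ≅ Z,  H_1 ≅ Z ⊕ Z/2Z,  H_2 = 0.

K has 9 vertices, 27 edges, 18 triangles.
rank ∂_0 = 0, rank ∂_1 = 8 ⇒ b_0 = 9 − 0 − 8 = 1; all invariant factors of ∂_1 are 1 so no torsion. So H_0 ≅ Z.
rank ∂_1 = 8, rank ∂_2 = 18 ⇒ b_1 = 27 − 8 − 18 = 1; ∂_2 has invariant factor(s) [2] giving torsion. So H_1 ≅ Z ⊕ Z/2Z.
rank ∂_2 = 18, rank ∂_3 = 0 ⇒ b_2 = 18 − 18 − 0 = 0. So H_2 ≅ 0.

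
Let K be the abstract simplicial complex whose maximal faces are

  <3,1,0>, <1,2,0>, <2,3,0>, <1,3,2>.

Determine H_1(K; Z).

We work with the vertex ordering 0 < 1 < 2 < 3. The simplices of K, each written with vertices in increasing order, are:

  0-simplices (4): [0], [1], [2], [3]
  1-simplices (6): [0,1], [0,2], [0,3], [1,2], [1,3], [2,3]
  2-simplices (4): [0,1,2], [0,1,3], [0,2,3], [1,2,3]

so the chain groups are C_0 ≅ Z^4, C_1 ≅ Z^6, C_2 ≅ Z^4.

Boundary ∂_1: C_1 → C_0 is given by ∂[p,q] = [q] − [p].
The resulting 4×6 matrix has rank 3, and its Smith normal form has invariant factors (1,1,1).

∂_2: C_2 → C_1 acts by ∂[p,q,r] = [q,r] − [p,r] + [p,q]. For instance
  ∂[1,2,3] = [2,3] − [1,3] + [1,2],
  ∂[0,1,3] = [1,3] − [0,3] + [0,1].
The 6×4 boundary matrix has rank 3 and Smith normal form diag(1,1,1).

From H_k ≅ ker(∂_k) / im(∂_{k+1}) we obtain:

  H_1: rank ker ∂_1 − rank ∂_2 = (6 − 3) − 3 = 0, and the invariant factors of ∂_2 are all 1, so H_1 ≅ 0.

H_1 ≅ 0.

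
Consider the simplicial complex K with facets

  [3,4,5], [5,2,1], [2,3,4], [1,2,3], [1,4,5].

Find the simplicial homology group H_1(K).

K has 5 vertices, 10 edges, 5 triangles.
rank ∂_1 = 4, rank ∂_2 = 5 ⇒ b_1 = 10 − 4 − 5 = 1; all invariant factors of ∂_2 are 1 so no torsion. So H_1 = Z.

H_1 ≅ Z.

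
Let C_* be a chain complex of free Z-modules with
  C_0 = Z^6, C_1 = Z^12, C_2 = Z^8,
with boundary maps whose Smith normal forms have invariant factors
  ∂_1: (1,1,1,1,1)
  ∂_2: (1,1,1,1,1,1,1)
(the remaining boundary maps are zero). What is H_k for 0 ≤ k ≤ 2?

H_0: b_0 = 6 − 0 − 5 = 1; torsion from ∂_1 factors > 1: none. So H_0 = Z.
H_1: b_1 = 12 − 5 − 7 = 0; torsion from ∂_2 factors > 1: none. So H_1 = 0.
H_2: b_2 = 8 − 7 − 0 = 1; torsion from ∂_3 factors > 1: none. So H_2 = Z.

H_0 = Z,  H_1 = 0,  H_2 = Z.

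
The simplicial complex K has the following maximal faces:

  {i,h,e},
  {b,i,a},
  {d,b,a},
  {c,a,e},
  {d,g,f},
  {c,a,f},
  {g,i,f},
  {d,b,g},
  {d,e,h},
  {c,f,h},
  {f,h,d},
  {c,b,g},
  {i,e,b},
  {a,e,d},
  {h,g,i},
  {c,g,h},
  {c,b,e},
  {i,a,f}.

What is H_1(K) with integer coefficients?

K has 9 vertices, 27 edges, 18 triangles.
rank ∂_1 = 8, rank ∂_2 = 18 ⇒ b_1 = 27 − 8 − 18 = 1; ∂_2 has invariant factor(s) [2] giving torsion. So H_1 = Z ⊕ Z_2.

H_1 ≅ Z ⊕ Z_2.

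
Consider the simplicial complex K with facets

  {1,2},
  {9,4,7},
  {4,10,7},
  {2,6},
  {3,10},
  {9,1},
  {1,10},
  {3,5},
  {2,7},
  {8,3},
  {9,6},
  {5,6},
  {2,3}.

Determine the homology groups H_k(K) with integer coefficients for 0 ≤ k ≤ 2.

We work with the vertex ordering 1 < 2 < 3 < 4 < 5 < 6 < 7 < 8 < 9 < 10. The simplices of K, each written with vertices in increasing order, are:

  0-simplices (10): [1], [2], [3], [4], [5], [6], [7], [8], [9], [10]
  1-simplices (16): [1,2], [1,9], [1,10], [2,3], [2,6], [2,7], [3,5], [3,8], [3,10], [4,7], [4,9], [4,10], [5,6], [6,9], [7,9], [7,10]
  2-simplices (2): [4,7,9], [4,7,10]

giving chain groups C_0 ≅ Z^10, C_1 ≅ Z^16, C_2 ≅ Z^2.

The boundary map ∂_1: C_1 → C_0 is given by ∂[p,q] = [q] − [p]. For instance
  ∂[2,7] = [7] − [2].
As a 10×16 matrix over Z this has rank 9, with invariant factors (1,1,1,1,1,1,1,1,1).

∂_2: C_2 → C_1 acts by ∂[p,q,r] = [q,r] − [p,r] + [p,q]. For instance
  ∂[4,7,9] = [7,9] − [4,9] + [4,7],
  ∂[4,7,10] = [7,10] − [4,10] + [4,7].
This gives a 16×2 integer matrix of rank 2; reducing to Smith normal form yields diagonal entries (1,1).

Computing H_k = (kernel of ∂_k) / (image of ∂_{k+1}):

  H_0: rank C_0 − rank ∂_1 = 10 − 9 = 1, and the invariant factors of ∂_1 are all 1, so H_0 ≅ Z.
  H_1: rank ker ∂_1 − rank ∂_2 = (16 − 9) − 2 = 5, and the invariant factors of ∂_2 are all 1, so H_1 ≅ Z^5.
  H_2: rank ker ∂_2 − rank ∂_3 = (2 − 2) − 0 = 0, and there is no ∂_3, so H_2 ≅ 0.

H_0 ≅ Z,  H_1 ≅ Z^5,  H_2 = 0.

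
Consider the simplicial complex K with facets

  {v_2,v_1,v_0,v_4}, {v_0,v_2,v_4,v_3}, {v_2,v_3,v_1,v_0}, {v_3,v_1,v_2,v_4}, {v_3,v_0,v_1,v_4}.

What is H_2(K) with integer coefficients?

H_2 ≅ 0.

Fix the vertex order v_0 < v_1 < v_2 < v_3 < v_4 and write every simplex with vertices in increasing order. Then dim K = 3 and the simplices of K are:

  0-simplices (5): [v_0], [v_1], [v_2], [v_3], [v_4]
  1-simplices (10): [v_0,v_1], [v_0,v_2], [v_0,v_3], [v_0,v_4], [v_1,v_2], [v_1,v_3], [v_1,v_4], [v_2,v_3], [v_2,v_4], [v_3,v_4]
  2-simplices (10): [v_0,v_1,v_2], [v_0,v_1,v_3], [v_0,v_1,v_4], [v_0,v_2,v_3], [v_0,v_2,v_4], [v_0,v_3,v_4], [v_1,v_2,v_3], [v_1,v_2,v_4], [v_1,v_3,v_4], [v_2,v_3,v_4]
  3-simplices (5): [v_0,v_1,v_2,v_3], [v_0,v_1,v_2,v_4], [v_0,v_1,v_3,v_4], [v_0,v_2,v_3,v_4], [v_1,v_2,v_3,v_4]

Hence C_0 ≅ Z^5, C_1 ≅ Z^10, C_2 ≅ Z^10, C_3 ≅ Z^5.

Boundary ∂_1: C_1 → C_0 is given by ∂[p,q] = [q] − [p].
The 5×10 boundary matrix has rank 4 and Smith normal form diag(1,1,1,1).

Boundary ∂_2: C_2 → C_1 sends each 2-simplex [p,q,r] to [q,r] − [p,r] + [p,q]. For instance
  ∂[v_0,v_1,v_2] = [v_1,v_2] − [v_0,v_2] + [v_0,v_1],
  ∂[v_1,v_2,v_4] = [v_2,v_4] − [v_1,v_4] + [v_1,v_2].
The resulting 10×10 matrix has rank 6, and its Smith normal form has invariant factors (1,1,1,1,1,1).

Boundary ∂_3: C_3 → C_2 sends each 3-simplex σ to the alternating sum Σ_i (−1)^i (σ with its i-th vertex removed). For instance
  ∂[v_0,v_1,v_3,v_4] = [v_1,v_3,v_4] − [v_0,v_3,v_4] + [v_0,v_1,v_4] − [v_0,v_1,v_3],
  ∂[v_0,v_2,v_3,v_4] = [v_2,v_3,v_4] − [v_0,v_3,v_4] + [v_0,v_2,v_4] − [v_0,v_2,v_3].
The resulting 10×5 matrix has rank 4, and its Smith normal form has invariant factors (1,1,1,1).

Now H_k = ker ∂_k / im ∂_{k+1}, so:

  H_2: rank ker ∂_2 − rank ∂_3 = (10 − 6) − 4 = 0, and the invariant factors of ∂_3 are all 1, so H_2 ≅ 0.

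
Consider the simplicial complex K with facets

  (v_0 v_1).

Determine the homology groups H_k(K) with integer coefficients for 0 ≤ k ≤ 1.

We work with the vertex ordering v_0 < v_1. The simplices of K, each written with vertices in increasing order, are:

  0-simplices (2): [v_0], [v_1]
  1-simplices (1): [v_0,v_1]

so the chain groups are C_0 ≅ Z^2, C_1 ≅ Z^1.

The boundary map ∂_1: C_1 → C_0 sends each edge [p,q] (with p < q) to q − p. For instance
  ∂[v_0,v_1] = [v_1] − [v_0].
The resulting 2×1 matrix has rank 1, and its Smith normal form has invariant factors (1).

Reading off H_k = ker ∂_k / im ∂_{k+1}:

  H_0: rank C_0 − rank ∂_1 = 2 − 1 = 1, and the invariant factors of ∂_1 are all 1, so H_0 = Z.
  H_1: rank ker ∂_1 − rank ∂_2 = (1 − 1) − 0 = 0, and there is no ∂_2, so H_1 = 0.

As a check, the Euler characteristic is 2 − 1 = 1, which agrees with 1 − 0 = 1.

H_0 ≅ Z,  H_1 = 0.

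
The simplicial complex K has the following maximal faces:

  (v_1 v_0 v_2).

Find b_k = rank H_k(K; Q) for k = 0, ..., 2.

We work with the vertex ordering v_0 < v_1 < v_2. The simplices of K, each written with vertices in increasing order, are:

  0-simplices (3): [v_0], [v_1], [v_2]
  1-simplices (3): [v_0,v_1], [v_0,v_2], [v_1,v_2]
  2-simplices (1): [v_0,v_1,v_2]

giving chain groups C_0 ≅ Z^3, C_1 ≅ Z^3, C_2 ≅ Z^1.

The boundary map ∂_1: C_1 → C_0 sends each edge [p,q] (with p < q) to q − p.
As a 3×3 matrix over Z this has rank 2, with invariant factors (1,1).

Boundary ∂_2: C_2 → C_1 sends each 2-simplex [p,q,r] to [q,r] − [p,r] + [p,q]. For instance
  ∂[v_0,v_1,v_2] = [v_1,v_2] − [v_0,v_2] + [v_0,v_1].
The resulting 3×1 matrix has rank 1, and its Smith normal form has invariant factors (1).

Reading off H_k = ker ∂_k / im ∂_{k+1}:

  H_0: rank C_0 − rank ∂_1 = 3 − 2 = 1, and the invariant factors of ∂_1 are all 1, so H_0 = Z.
  H_1: rank ker ∂_1 − rank ∂_2 = (3 − 2) − 1 = 0, and the invariant factors of ∂_2 are all 1, so H_1 = 0.
  H_2: rank ker ∂_2 − rank ∂_3 = (1 − 1) − 0 = 0, and there is no ∂_3, so H_2 = 0.

Hence the Betti numbers are b_0 = 1, b_1 = 0, b_2 = 0.

b_0 = 1, b_1 = 0, b_2 = 0.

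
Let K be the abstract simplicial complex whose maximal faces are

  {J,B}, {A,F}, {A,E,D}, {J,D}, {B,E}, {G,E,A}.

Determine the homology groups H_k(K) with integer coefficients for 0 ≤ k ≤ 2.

Order the vertices as A < B < D < E < F < G < J. Listing each simplex with vertices in this order, K has dimension 2 with simplices:

  0-simplices (7): A, B, D, E, F, G, J
  1-simplices (9): AD, AE, AF, AG, BE, BJ, DE, DJ, EG
  2-simplices (2): ADE, AEG

so the chain groups are C_0 ≅ Z^7, C_1 ≅ Z^9, C_2 ≅ Z^2.

∂_1: C_1 → C_0 maps an edge to its endpoints' difference, ∂[p,q] = q − p. For instance
  ∂AF = F − A.
This gives a 7×9 integer matrix of rank 6; reducing to Smith normal form yields diagonal entries (1,1,1,1,1,1).

Boundary ∂_2: C_2 → C_1 acts by ∂[p,q,r] = [q,r] − [p,r] + [p,q]. For instance
  ∂ADE = DE − AE + AD,
  ∂AEG = EG − AG + AE.
The 9×2 boundary matrix has rank 2 and Smith normal form diag(1,1).

From H_k ≅ ker(∂_k) / im(∂_{k+1}) we obtain:

  H_0: rank C_0 − rank ∂_1 = 7 − 6 = 1, and the invariant factors of ∂_1 are all 1, so H_0 ≅ Z.
  H_1: rank ker ∂_1 − rank ∂_2 = (9 − 6) − 2 = 1, and the invariant factors of ∂_2 are all 1, so H_1 ≅ Z.
  H_2: rank ker ∂_2 − rank ∂_3 = (2 − 2) − 0 = 0, and there is no ∂_3, so H_2 ≅ 0.

H_0 ≅ Z,  H_1 ≅ Z,  H_2 = 0.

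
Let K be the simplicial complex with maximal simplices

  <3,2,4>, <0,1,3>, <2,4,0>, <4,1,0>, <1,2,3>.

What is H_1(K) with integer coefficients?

H_1 ≅ Z.

Order the vertices as 0 < 1 < 2 < 3 < 4. Listing each simplex with vertices in this order, K has dimension 2 with simplices:

  0-simplices (5): [0], [1], [2], [3], [4]
  1-simplices (10): [0,1], [0,2], [0,3], [0,4], [1,2], [1,3], [1,4], [2,3], [2,4], [3,4]
  2-simplices (5): [0,1,3], [0,1,4], [0,2,4], [1,2,3], [2,3,4]

giving chain groups C_0 ≅ Z^5, C_1 ≅ Z^10, C_2 ≅ Z^5.

The boundary map ∂_1: C_1 → C_0 sends each edge [p,q] (with p < q) to q − p.
As a 5×10 matrix over Z this has rank 4, with invariant factors (1,1,1,1).

Boundary ∂_2: C_2 → C_1 maps a triangle to the signed sum of its edges. For instance
  ∂[0,1,3] = [1,3] − [0,3] + [0,1],
  ∂[2,3,4] = [3,4] − [2,4] + [2,3].
As a 10×5 matrix over Z this has rank 5, with invariant factors (1,1,1,1,1).

Computing H_k = (kernel of ∂_k) / (image of ∂_{k+1}):

  H_1: rank ker ∂_1 − rank ∂_2 = (10 − 4) − 5 = 1, and the invariant factors of ∂_2 are all 1, so H_1 = Z.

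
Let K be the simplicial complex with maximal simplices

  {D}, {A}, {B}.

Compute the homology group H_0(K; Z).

Fix the vertex order A < B < D and write every simplex with vertices in increasing order. Then dim K = 0 and the simplices of K are:

  0-simplices (3): A, B, D

Hence C_0 ≅ Z^3.

Now H_k = ker ∂_k / im ∂_{k+1}, so:

  H_0: rank C_0 − rank ∂_1 = 3 − 0 = 3, and there is no ∂_1, so H_0 = Z^3.

H_0 ≅ Z^3.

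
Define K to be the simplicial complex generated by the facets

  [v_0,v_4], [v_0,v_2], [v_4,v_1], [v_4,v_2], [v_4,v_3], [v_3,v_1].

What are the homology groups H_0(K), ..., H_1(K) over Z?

H_0 = Z,  H_1 = Z^2.

We work with the vertex ordering v_0 < v_1 < v_2 < v_3 < v_4. The simplices of K, each written with vertices in increasing order, are:

  0-simplices (5): [v_0], [v_1], [v_2], [v_3], [v_4]
  1-simplices (6): [v_0,v_2], [v_0,v_4], [v_1,v_3], [v_1,v_4], [v_2,v_4], [v_3,v_4]

so the chain groups are C_0 ≅ Z^5, C_1 ≅ Z^6.

Boundary ∂_1: C_1 → C_0 sends each edge [p,q] (with p < q) to q − p. For instance
  ∂[v_0,v_2] = [v_2] − [v_0].
The 5×6 boundary matrix has rank 4 and Smith normal form diag(1,1,1,1).

Now H_k = ker ∂_k / im ∂_{k+1}, so:

  H_0: rank C_0 − rank ∂_1 = 5 − 4 = 1, and the invariant factors of ∂_1 are all 1, so H_0 ≅ Z.
  H_1: rank ker ∂_1 − rank ∂_2 = (6 − 4) − 0 = 2, and there is no ∂_2, so H_1 ≅ Z^2.

(K is a triangulation of a wedge of 2 circles.)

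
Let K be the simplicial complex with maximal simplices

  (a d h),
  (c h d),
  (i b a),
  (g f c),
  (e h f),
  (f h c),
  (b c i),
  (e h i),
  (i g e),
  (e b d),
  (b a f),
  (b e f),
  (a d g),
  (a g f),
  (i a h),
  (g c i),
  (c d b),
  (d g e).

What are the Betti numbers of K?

Order the vertices as a < b < c < d < e < f < g < h < i. Listing each simplex with vertices in this order, K has dimension 2 with simplices:

  0-simplices (9): a, b, c, d, e, f, g, h, i
  1-simplices (27): ab, ad, af, ag, ah, ai, bc, bd, be, bf, bi, cd, cf, cg, ch, ci, de, dg, dh, ef, eg, eh, ei, fg, fh, gi, hi
  2-simplices (18): abf, abi, adg, adh, afg, ahi, bcd, bci, bde, bef, cdh, cfg, cfh, cgi, deg, efh, egi, ehi

Hence C_0 ≅ Z^9, C_1 ≅ Z^27, C_2 ≅ Z^18.

∂_1: C_1 → C_0 is given by ∂[p,q] = [q] − [p].
This gives a 9×27 integer matrix of rank 8; reducing to Smith normal form yields diagonal entries (1,1,1,1,1,1,1,1).

The boundary map ∂_2: C_2 → C_1 sends each 2-simplex [p,q,r] to [q,r] − [p,r] + [p,q]. For instance
  ∂bde = de − be + bd,
  ∂cdh = dh − ch + cd.
This gives a 27×18 integer matrix of rank 17; reducing to Smith normal form yields diagonal entries (1,1,1,1,1,1,1,1,1,1,1,1,1,1,1,1,1).

Now H_k = ker ∂_k / im ∂_{k+1}, so:

  H_0: rank C_0 − rank ∂_1 = 9 − 8 = 1, and the invariant factors of ∂_1 are all 1, so H_0 = Z.
  H_1: rank ker ∂_1 − rank ∂_2 = (27 − 8) − 17 = 2, and the invariant factors of ∂_2 are all 1, so H_1 = Z^2.
  H_2: rank ker ∂_2 − rank ∂_3 = (18 − 17) − 0 = 1, and there is no ∂_3, so H_2 = Z.

Hence the Betti numbers are b_0 = 1, b_1 = 2, b_2 = 1.

b_0 = 1, b_1 = 2, b_2 = 1.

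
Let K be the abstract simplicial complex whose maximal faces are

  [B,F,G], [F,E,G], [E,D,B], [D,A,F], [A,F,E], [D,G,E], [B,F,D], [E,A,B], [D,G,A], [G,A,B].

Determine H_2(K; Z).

H_2 ≅ 0.

Take the total order A < B < D < E < F < G on the vertex set. Then K (dimension 2) consists of the simplices:

  0-simplices (6): A, B, D, E, F, G
  1-simplices (15): AB, AD, AE, AF, AG, BD, BE, BF, BG, DE, DF, DG, EF, EG, FG
  2-simplices (10): ABE, ABG, ADF, ADG, AEF, BDE, BDF, BFG, DEG, EFG

Hence C_0 ≅ Z^6, C_1 ≅ Z^15, C_2 ≅ Z^10.

∂_1: C_1 → C_0 is given by ∂[p,q] = [q] − [p]. For instance
  ∂BD = D − B.
The 6×15 boundary matrix has rank 5 and Smith normal form diag(1,1,1,1,1).

∂_2: C_2 → C_1 maps a triangle to the signed sum of its edges. For instance
  ∂ADG = DG − AG + AD,
  ∂ABG = BG − AG + AB.
This gives a 15×10 integer matrix of rank 10; reducing to Smith normal form yields diagonal entries (1,1,1,1,1,1,1,1,1,2).

Now H_k = ker ∂_k / im ∂_{k+1}, so:

  H_2: rank ker ∂_2 − rank ∂_3 = (10 − 10) − 0 = 0, and there is no ∂_3, so H_2 ≅ 0.

(K is a triangulation of the real projective plane RP^2.)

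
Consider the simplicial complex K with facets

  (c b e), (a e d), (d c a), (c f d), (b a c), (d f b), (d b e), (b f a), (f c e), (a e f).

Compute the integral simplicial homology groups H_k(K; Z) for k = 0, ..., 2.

H_0 ≅ Z,  H_1 ≅ Z/2,  H_2 = 0.

We work with the vertex ordering a < b < c < d < e < f. The simplices of K, each written with vertices in increasing order, are:

  0-simplices (6): a, b, c, d, e, f
  1-simplices (15): ab, ac, ad, ae, af, bc, bd, be, bf, cd, ce, cf, de, df, ef
  2-simplices (10): abc, abf, acd, ade, aef, bce, bde, bdf, cdf, cef

Hence C_0 ≅ Z^6, C_1 ≅ Z^15, C_2 ≅ Z^10.

∂_1: C_1 → C_0 is given by ∂[p,q] = [q] − [p].
The resulting 6×15 matrix has rank 5, and its Smith normal form has invariant factors (1,1,1,1,1).

The boundary map ∂_2: C_2 → C_1 maps a triangle to the signed sum of its edges. For instance
  ∂abc = bc − ac + ab,
  ∂abf = bf − af + ab.
This gives a 15×10 integer matrix of rank 10; reducing to Smith normal form yields diagonal entries (1,1,1,1,1,1,1,1,1,2).

From H_k ≅ ker(∂_k) / im(∂_{k+1}) we obtain:

  H_0: rank C_0 − rank ∂_1 = 6 − 5 = 1, and the invariant factors of ∂_1 are all 1, so H_0 ≅ Z.
  H_1: rank ker ∂_1 − rank ∂_2 = (15 − 5) − 10 = 0, and ∂_2 has invariant factor 2 > 1, so H_1 ≅ Z/2.
  H_2: rank ker ∂_2 − rank ∂_3 = (10 − 10) − 0 = 0, and there is no ∂_3, so H_2 ≅ 0.

(K is a triangulation of the real projective plane RP^2.)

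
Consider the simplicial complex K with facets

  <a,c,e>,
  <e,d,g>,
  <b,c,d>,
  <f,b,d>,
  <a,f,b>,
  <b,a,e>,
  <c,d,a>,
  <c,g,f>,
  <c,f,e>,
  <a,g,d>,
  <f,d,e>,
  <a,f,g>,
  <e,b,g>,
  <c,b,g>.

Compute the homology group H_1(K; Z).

H_1 = Z^2.

Take the total order a < b < c < d < e < f < g on the vertex set. Then K (dimension 2) consists of the simplices:

  0-simplices (7): a, b, c, d, e, f, g
  1-simplices (21): ab, ac, ad, ae, af, ag, bc, bd, be, bf, bg, cd, ce, cf, cg, de, df, dg, ef, eg, fg
  2-simplices (14): abe, abf, acd, ace, adg, afg, bcd, bcg, bdf, beg, cef, cfg, def, deg

so the chain groups are C_0 ≅ Z^7, C_1 ≅ Z^21, C_2 ≅ Z^14.

Boundary ∂_1: C_1 → C_0 is given by ∂[p,q] = [q] − [p].
The 7×21 boundary matrix has rank 6 and Smith normal form diag(1,1,1,1,1,1).

The boundary map ∂_2: C_2 → C_1 acts by ∂[p,q,r] = [q,r] − [p,r] + [p,q]. For instance
  ∂abe = be − ae + ab,
  ∂abf = bf − af + ab.
The 21×14 boundary matrix has rank 13 and Smith normal form diag(1,1,1,1,1,1,1,1,1,1,1,1,1).

From H_k ≅ ker(∂_k) / im(∂_{k+1}) we obtain:

  H_1: rank ker ∂_1 − rank ∂_2 = (21 − 6) − 13 = 2, and the invariant factors of ∂_2 are all 1, so H_1 = Z^2.

(K is a triangulation of the torus T^2.)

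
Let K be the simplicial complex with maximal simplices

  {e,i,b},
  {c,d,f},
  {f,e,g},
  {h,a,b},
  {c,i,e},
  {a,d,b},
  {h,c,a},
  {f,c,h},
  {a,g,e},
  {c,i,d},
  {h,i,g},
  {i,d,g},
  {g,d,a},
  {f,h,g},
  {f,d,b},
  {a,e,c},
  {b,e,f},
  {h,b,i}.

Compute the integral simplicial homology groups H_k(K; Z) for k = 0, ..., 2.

H_0 = Z,  H_1 = Z^2,  H_2 = Z.

We work with the vertex ordering a < b < c < d < e < f < g < h < i. The simplices of K, each written with vertices in increasing order, are:

  0-simplices (9): a, b, c, d, e, f, g, h, i
  1-simplices (27): ab, ac, ad, ae, ag, ah, bd, be, bf, bh, bi, cd, ce, cf, ch, ci, df, dg, di, ef, eg, ei, fg, fh, gh, gi, hi
  2-simplices (18): abd, abh, ace, ach, adg, aeg, bdf, bef, bei, bhi, cdf, cdi, cei, cfh, dgi, efg, fgh, ghi

Hence C_0 ≅ Z^9, C_1 ≅ Z^27, C_2 ≅ Z^18.

Boundary ∂_1: C_1 → C_0 sends each edge [p,q] (with p < q) to q − p.
This gives a 9×27 integer matrix of rank 8; reducing to Smith normal form yields diagonal entries (1,1,1,1,1,1,1,1).

Boundary ∂_2: C_2 → C_1 maps a triangle to the signed sum of its edges. For instance
  ∂fgh = gh − fh + fg,
  ∂bei = ei − bi + be.
This gives a 27×18 integer matrix of rank 17; reducing to Smith normal form yields diagonal entries (1,1,1,1,1,1,1,1,1,1,1,1,1,1,1,1,1).

From H_k ≅ ker(∂_k) / im(∂_{k+1}) we obtain:

  H_0: rank C_0 − rank ∂_1 = 9 − 8 = 1, and the invariant factors of ∂_1 are all 1, so H_0 = Z.
  H_1: rank ker ∂_1 − rank ∂_2 = (27 − 8) − 17 = 2, and the invariant factors of ∂_2 are all 1, so H_1 = Z^2.
  H_2: rank ker ∂_2 − rank ∂_3 = (18 − 17) − 0 = 1, and there is no ∂_3, so H_2 = Z.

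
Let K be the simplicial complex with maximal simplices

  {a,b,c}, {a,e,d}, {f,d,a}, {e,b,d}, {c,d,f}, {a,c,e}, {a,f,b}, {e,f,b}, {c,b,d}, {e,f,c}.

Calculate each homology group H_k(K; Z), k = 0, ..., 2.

We work with the vertex ordering a < b < c < d < e < f. The simplices of K, each written with vertices in increasing order, are:

  0-simplices (6): a, b, c, d, e, f
  1-simplices (15): ab, ac, ad, ae, af, bc, bd, be, bf, cd, ce, cf, de, df, ef
  2-simplices (10): abc, abf, ace, ade, adf, bcd, bde, bef, cdf, cef

giving chain groups C_0 ≅ Z^6, C_1 ≅ Z^15, C_2 ≅ Z^10.

∂_1: C_1 → C_0 sends each edge [p,q] (with p < q) to q − p. For instance
  ∂ad = d − a.
As a 6×15 matrix over Z this has rank 5, with invariant factors (1,1,1,1,1).

∂_2: C_2 → C_1 maps a triangle to the signed sum of its edges. For instance
  ∂ace = ce − ae + ac,
  ∂abc = bc − ac + ab.
The 15×10 boundary matrix has rank 10 and Smith normal form diag(1,1,1,1,1,1,1,1,1,2).

Computing H_k = (kernel of ∂_k) / (image of ∂_{k+1}):

  H_0: rank C_0 − rank ∂_1 = 6 − 5 = 1, and the invariant factors of ∂_1 are all 1, so H_0 = Z.
  H_1: rank ker ∂_1 − rank ∂_2 = (15 − 5) − 10 = 0, and ∂_2 has invariant factor 2 > 1, so H_1 = Z/2.
  H_2: rank ker ∂_2 − rank ∂_3 = (10 − 10) − 0 = 0, and there is no ∂_3, so H_2 = 0.

H_0 ≅ Z,  H_1 ≅ Z/2,  H_2 = 0.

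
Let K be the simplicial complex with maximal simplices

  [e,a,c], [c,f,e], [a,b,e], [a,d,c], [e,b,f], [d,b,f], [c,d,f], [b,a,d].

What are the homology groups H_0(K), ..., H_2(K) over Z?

Order the vertices as a < b < c < d < e < f. Listing each simplex with vertices in this order, K has dimension 2 with simplices:

  0-simplices (6): a, b, c, d, e, f
  1-simplices (12): ab, ac, ad, ae, bd, be, bf, cd, ce, cf, df, ef
  2-simplices (8): abd, abe, acd, ace, bdf, bef, cdf, cef

Hence C_0 ≅ Z^6, C_1 ≅ Z^12, C_2 ≅ Z^8.

Boundary ∂_1: C_1 → C_0 maps an edge to its endpoints' difference, ∂[p,q] = q − p. For instance
  ∂cf = f − c.
The resulting 6×12 matrix has rank 5, and its Smith normal form has invariant factors (1,1,1,1,1).

Boundary ∂_2: C_2 → C_1 acts by ∂[p,q,r] = [q,r] − [p,r] + [p,q]. For instance
  ∂bdf = df − bf + bd,
  ∂abd = bd − ad + ab.
As a 12×8 matrix over Z this has rank 7, with invariant factors (1,1,1,1,1,1,1).

From H_k ≅ ker(∂_k) / im(∂_{k+1}) we obtain:

  H_0: rank C_0 − rank ∂_1 = 6 − 5 = 1, and the invariant factors of ∂_1 are all 1, so H_0 ≅ Z.
  H_1: rank ker ∂_1 − rank ∂_2 = (12 − 5) − 7 = 0, and the invariant factors of ∂_2 are all 1, so H_1 ≅ 0.
  H_2: rank ker ∂_2 − rank ∂_3 = (8 − 7) − 0 = 1, and there is no ∂_3, so H_2 ≅ Z.

H_0 = Z,  H_1 = 0,  H_2 = Z.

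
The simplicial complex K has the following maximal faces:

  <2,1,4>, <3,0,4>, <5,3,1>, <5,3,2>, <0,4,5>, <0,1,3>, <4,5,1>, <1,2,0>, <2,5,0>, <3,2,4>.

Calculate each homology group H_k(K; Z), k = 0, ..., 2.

H_0 = Z,  H_1 = Z/2,  H_2 = 0.

We work with the vertex ordering 0 < 1 < 2 < 3 < 4 < 5. The simplices of K, each written with vertices in increasing order, are:

  0-simplices (6): [0], [1], [2], [3], [4], [5]
  1-simplices (15): [0,1], [0,2], [0,3], [0,4], [0,5], [1,2], [1,3], [1,4], [1,5], [2,3], [2,4], [2,5], [3,4], [3,5], [4,5]
  2-simplices (10): [0,1,2], [0,1,3], [0,2,5], [0,3,4], [0,4,5], [1,2,4], [1,3,5], [1,4,5], [2,3,4], [2,3,5]

so the chain groups are C_0 ≅ Z^6, C_1 ≅ Z^15, C_2 ≅ Z^10.

The boundary map ∂_1: C_1 → C_0 maps an edge to its endpoints' difference, ∂[p,q] = q − p. For instance
  ∂[3,5] = [5] − [3].
The resulting 6×15 matrix has rank 5, and its Smith normal form has invariant factors (1,1,1,1,1).

The boundary map ∂_2: C_2 → C_1 sends each 2-simplex [p,q,r] to [q,r] − [p,r] + [p,q]. For instance
  ∂[1,3,5] = [3,5] − [1,5] + [1,3],
  ∂[2,3,5] = [3,5] − [2,5] + [2,3].
As a 15×10 matrix over Z this has rank 10, with invariant factors (1,1,1,1,1,1,1,1,1,2).

Now H_k = ker ∂_k / im ∂_{k+1}, so:

  H_0: rank C_0 − rank ∂_1 = 6 − 5 = 1, and the invariant factors of ∂_1 are all 1, so H_0 = Z.
  H_1: rank ker ∂_1 − rank ∂_2 = (15 − 5) − 10 = 0, and ∂_2 has invariant factor 2 > 1, so H_1 = Z/2.
  H_2: rank ker ∂_2 − rank ∂_3 = (10 − 10) − 0 = 0, and there is no ∂_3, so H_2 = 0.

As a check, the Euler characteristic is 6 − 15 + 10 = 1, which agrees with 1 − 0 + 0 = 1.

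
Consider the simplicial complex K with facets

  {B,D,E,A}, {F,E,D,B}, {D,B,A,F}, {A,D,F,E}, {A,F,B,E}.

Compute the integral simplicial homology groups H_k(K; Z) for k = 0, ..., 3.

H_0 = Z,  H_1 = 0,  H_2 = 0,  H_3 = Z.

Order the vertices as A < B < D < E < F. Listing each simplex with vertices in this order, K has dimension 3 with simplices:

  0-simplices (5): A, B, D, E, F
  1-simplices (10): AB, AD, AE, AF, BD, BE, BF, DE, DF, EF
  2-simplices (10): ABD, ABE, ABF, ADE, ADF, AEF, BDE, BDF, BEF, DEF
  3-simplices (5): ABDE, ABDF, ABEF, ADEF, BDEF

so the chain groups are C_0 ≅ Z^5, C_1 ≅ Z^10, C_2 ≅ Z^10, C_3 ≅ Z^5.

Boundary ∂_1: C_1 → C_0 sends each edge [p,q] (with p < q) to q − p. For instance
  ∂DE = E − D.
This gives a 5×10 integer matrix of rank 4; reducing to Smith normal form yields diagonal entries (1,1,1,1).

Boundary ∂_2: C_2 → C_1 maps a triangle to the signed sum of its edges. For instance
  ∂BDF = DF − BF + BD,
  ∂BEF = EF − BF + BE.
The resulting 10×10 matrix has rank 6, and its Smith normal form has invariant factors (1,1,1,1,1,1).

∂_3: C_3 → C_2 sends each 3-simplex σ to the alternating sum Σ_i (−1)^i (σ with its i-th vertex removed). For instance
  ∂ADEF = DEF − AEF + ADF − ADE,
  ∂ABDE = BDE − ADE + ABE − ABD.
The 10×5 boundary matrix has rank 4 and Smith normal form diag(1,1,1,1).

Now H_k = ker ∂_k / im ∂_{k+1}, so:

  H_0: rank C_0 − rank ∂_1 = 5 − 4 = 1, and the invariant factors of ∂_1 are all 1, so H_0 = Z.
  H_1: rank ker ∂_1 − rank ∂_2 = (10 − 4) − 6 = 0, and the invariant factors of ∂_2 are all 1, so H_1 = 0.
  H_2: rank ker ∂_2 − rank ∂_3 = (10 − 6) − 4 = 0, and the invariant factors of ∂_3 are all 1, so H_2 = 0.
  H_3: rank ker ∂_3 − rank ∂_4 = (5 − 4) − 0 = 1, and there is no ∂_4, so H_3 = Z.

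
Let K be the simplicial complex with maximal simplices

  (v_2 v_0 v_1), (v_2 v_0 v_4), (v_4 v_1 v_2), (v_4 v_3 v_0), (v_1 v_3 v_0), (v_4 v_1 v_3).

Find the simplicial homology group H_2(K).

Order the vertices as v_0 < v_1 < v_2 < v_3 < v_4. Listing each simplex with vertices in this order, K has dimension 2 with simplices:

  0-simplices (5): [v_0], [v_1], [v_2], [v_3], [v_4]
  1-simplices (9): [v_0,v_1], [v_0,v_2], [v_0,v_3], [v_0,v_4], [v_1,v_2], [v_1,v_3], [v_1,v_4], [v_2,v_4], [v_3,v_4]
  2-simplices (6): [v_0,v_1,v_2], [v_0,v_1,v_3], [v_0,v_2,v_4], [v_0,v_3,v_4], [v_1,v_2,v_4], [v_1,v_3,v_4]

so the chain groups are C_0 ≅ Z^5, C_1 ≅ Z^9, C_2 ≅ Z^6.

Boundary ∂_1: C_1 → C_0 is given by ∂[p,q] = [q] − [p]. For instance
  ∂[v_1,v_3] = [v_3] − [v_1].
As a 5×9 matrix over Z this has rank 4, with invariant factors (1,1,1,1).

The boundary map ∂_2: C_2 → C_1 maps a triangle to the signed sum of its edges. For instance
  ∂[v_1,v_2,v_4] = [v_2,v_4] − [v_1,v_4] + [v_1,v_2],
  ∂[v_0,v_1,v_2] = [v_1,v_2] − [v_0,v_2] + [v_0,v_1].
As a 9×6 matrix over Z this has rank 5, with invariant factors (1,1,1,1,1).

Reading off H_k = ker ∂_k / im ∂_{k+1}:

  H_2: rank ker ∂_2 − rank ∂_3 = (6 − 5) − 0 = 1, and there is no ∂_3, so H_2 ≅ Z.

H_2 = Z.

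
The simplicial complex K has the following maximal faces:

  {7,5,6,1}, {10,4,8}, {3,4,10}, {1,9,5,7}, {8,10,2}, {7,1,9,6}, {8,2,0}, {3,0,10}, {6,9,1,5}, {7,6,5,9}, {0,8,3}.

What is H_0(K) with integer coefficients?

H_0 ≅ Z^2.

We work with the vertex ordering 0 < 1 < 2 < 3 < 4 < 5 < 6 < 7 < 8 < 9 < 10. The simplices of K, each written with vertices in increasing order, are:

  0-simplices (11): [0], [1], [2], [3], [4], [5], [6], [7], [8], [9], [10]
  1-simplices (22): [0,2], [0,3], [0,8], [0,10], [1,5], [1,6], [1,7], [1,9], [2,8], [2,10], [3,4], [3,8], [3,10], [4,8], [4,10], [5,6], [5,7], [5,9], [6,7], [6,9], [7,9], [8,10]
  2-simplices (16): [0,2,8], [0,3,8], [0,3,10], [1,5,6], [1,5,7], [1,5,9], [1,6,7], [1,6,9], [1,7,9], [2,8,10], [3,4,10], [4,8,10], [5,6,7], [5,6,9], [5,7,9], [6,7,9]
  3-simplices (5): [1,5,6,7], [1,5,6,9], [1,5,7,9], [1,6,7,9], [5,6,7,9]

so the chain groups are C_0 ≅ Z^11, C_1 ≅ Z^22, C_2 ≅ Z^16, C_3 ≅ Z^5.

The boundary map ∂_1: C_1 → C_0 maps an edge to its endpoints' difference, ∂[p,q] = q − p.
As a 11×22 matrix over Z this has rank 9, with invariant factors (1,1,1,1,1,1,1,1,1).

The boundary map ∂_2: C_2 → C_1 acts by ∂[p,q,r] = [q,r] − [p,r] + [p,q]. For instance
  ∂[1,5,7] = [5,7] − [1,7] + [1,5],
  ∂[6,7,9] = [7,9] − [6,9] + [6,7].
The 22×16 boundary matrix has rank 12 and Smith normal form diag(1,1,1,1,1,1,1,1,1,1,1,1).

Boundary ∂_3: C_3 → C_2 sends each 3-simplex σ to the alternating sum Σ_i (−1)^i (σ with its i-th vertex removed). For instance
  ∂[1,5,6,9] = [5,6,9] − [1,6,9] + [1,5,9] − [1,5,6],
  ∂[1,5,6,7] = [5,6,7] − [1,6,7] + [1,5,7] − [1,5,6].
The resulting 16×5 matrix has rank 4, and its Smith normal form has invariant factors (1,1,1,1).

Reading off H_k = ker ∂_k / im ∂_{k+1}:

  H_0: rank C_0 − rank ∂_1 = 11 − 9 = 2, and the invariant factors of ∂_1 are all 1, so H_0 = Z^2.

(K is a triangulation of the disjoint union of the 3-sphere S^3 and the cylinder S^1 x I.)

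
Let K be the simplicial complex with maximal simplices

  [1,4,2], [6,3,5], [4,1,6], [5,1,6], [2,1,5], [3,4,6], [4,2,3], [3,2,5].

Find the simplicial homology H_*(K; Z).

H_0 = Z,  H_1 = 0,  H_2 = Z.

Take the total order 1 < 2 < 3 < 4 < 5 < 6 on the vertex set. Then K (dimension 2) consists of the simplices:

  0-simplices (6): [1], [2], [3], [4], [5], [6]
  1-simplices (12): [1,2], [1,4], [1,5], [1,6], [2,3], [2,4], [2,5], [3,4], [3,5], [3,6], [4,6], [5,6]
  2-simplices (8): [1,2,4], [1,2,5], [1,4,6], [1,5,6], [2,3,4], [2,3,5], [3,4,6], [3,5,6]

so the chain groups are C_0 ≅ Z^6, C_1 ≅ Z^12, C_2 ≅ Z^8.

∂_1: C_1 → C_0 maps an edge to its endpoints' difference, ∂[p,q] = q − p. For instance
  ∂[1,4] = [4] − [1].
As a 6×12 matrix over Z this has rank 5, with invariant factors (1,1,1,1,1).

The boundary map ∂_2: C_2 → C_1 sends each 2-simplex [p,q,r] to [q,r] − [p,r] + [p,q]. For instance
  ∂[1,2,5] = [2,5] − [1,5] + [1,2],
  ∂[3,5,6] = [5,6] − [3,6] + [3,5].
As a 12×8 matrix over Z this has rank 7, with invariant factors (1,1,1,1,1,1,1).

From H_k ≅ ker(∂_k) / im(∂_{k+1}) we obtain:

  H_0: rank C_0 − rank ∂_1 = 6 − 5 = 1, and the invariant factors of ∂_1 are all 1, so H_0 = Z.
  H_1: rank ker ∂_1 − rank ∂_2 = (12 − 5) − 7 = 0, and the invariant factors of ∂_2 are all 1, so H_1 = 0.
  H_2: rank ker ∂_2 − rank ∂_3 = (8 − 7) − 0 = 1, and there is no ∂_3, so H_2 = Z.

As a check, the Euler characteristic is 6 − 12 + 8 = 2, which agrees with 1 − 0 + 1 = 2.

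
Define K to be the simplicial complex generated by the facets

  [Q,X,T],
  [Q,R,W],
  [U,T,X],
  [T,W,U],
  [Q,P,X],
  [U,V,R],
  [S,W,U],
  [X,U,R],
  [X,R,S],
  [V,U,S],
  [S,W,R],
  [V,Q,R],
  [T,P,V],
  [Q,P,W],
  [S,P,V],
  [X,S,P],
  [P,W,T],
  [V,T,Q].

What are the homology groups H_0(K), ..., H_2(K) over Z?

H_0 = Z,  H_1 = Z ⊕ Z_2,  H_2 = 0.

Fix the vertex order P < Q < R < S < T < U < V < W < X and write every simplex with vertices in increasing order. Then dim K = 2 and the simplices of K are:

  0-simplices (9): P, Q, R, S, T, U, V, W, X
  1-simplices (27): PQ, PS, PT, PV, PW, PX, QR, QT, QV, QW, QX, RS, RU, RV, RW, RX, SU, SV, SW, SX, TU, TV, TW, TX, UV, UW, UX
  2-simplices (18): PQW, PQX, PSV, PSX, PTV, PTW, QRV, QRW, QTV, QTX, RSW, RSX, RUV, RUX, SUV, SUW, TUW, TUX

so the chain groups are C_0 ≅ Z^9, C_1 ≅ Z^27, C_2 ≅ Z^18.

The boundary map ∂_1: C_1 → C_0 maps an edge to its endpoints' difference, ∂[p,q] = q − p. For instance
  ∂RX = X − R.
The 9×27 boundary matrix has rank 8 and Smith normal form diag(1,1,1,1,1,1,1,1).

∂_2: C_2 → C_1 sends each 2-simplex [p,q,r] to [q,r] − [p,r] + [p,q]. For instance
  ∂TUX = UX − TX + TU,
  ∂PSX = SX − PX + PS.
The resulting 27×18 matrix has rank 18, and its Smith normal form has invariant factors (1,1,1,1,1,1,1,1,1,1,1,1,1,1,1,1,1,2).

Reading off H_k = ker ∂_k / im ∂_{k+1}:

  H_0: rank C_0 − rank ∂_1 = 9 − 8 = 1, and the invariant factors of ∂_1 are all 1, so H_0 = Z.
  H_1: rank ker ∂_1 − rank ∂_2 = (27 − 8) − 18 = 1, and ∂_2 has invariant factor 2 > 1, so H_1 = Z ⊕ Z_2.
  H_2: rank ker ∂_2 − rank ∂_3 = (18 − 18) − 0 = 0, and there is no ∂_3, so H_2 = 0.

As a check, the Euler characteristic is 9 − 27 + 18 = 0, which agrees with 1 − 1 + 0 = 0.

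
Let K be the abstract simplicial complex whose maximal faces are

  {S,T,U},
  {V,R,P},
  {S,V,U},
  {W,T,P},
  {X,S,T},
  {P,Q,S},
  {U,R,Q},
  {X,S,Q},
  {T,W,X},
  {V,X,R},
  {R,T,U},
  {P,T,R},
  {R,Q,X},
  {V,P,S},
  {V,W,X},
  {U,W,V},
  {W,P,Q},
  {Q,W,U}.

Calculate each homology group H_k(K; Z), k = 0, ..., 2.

H_0 = Z,  H_1 = Z^2,  H_2 = Z.

Fix the vertex order P < Q < R < S < T < U < V < W < X and write every simplex with vertices in increasing order. Then dim K = 2 and the simplices of K are:

  0-simplices (9): P, Q, R, S, T, U, V, W, X
  1-simplices (27): PQ, PR, PS, PT, PV, PW, QR, QS, QU, QW, QX, RT, RU, RV, RX, ST, SU, SV, SX, TU, TW, TX, UV, UW, VW, VX, WX
  2-simplices (18): PQS, PQW, PRT, PRV, PSV, PTW, QRU, QRX, QSX, QUW, RTU, RVX, STU, STX, SUV, TWX, UVW, VWX

Hence C_0 ≅ Z^9, C_1 ≅ Z^27, C_2 ≅ Z^18.

The boundary map ∂_1: C_1 → C_0 sends each edge [p,q] (with p < q) to q − p.
The 9×27 boundary matrix has rank 8 and Smith normal form diag(1,1,1,1,1,1,1,1).

The boundary map ∂_2: C_2 → C_1 acts by ∂[p,q,r] = [q,r] − [p,r] + [p,q]. For instance
  ∂PQS = QS − PS + PQ,
  ∂RVX = VX − RX + RV.
The 27×18 boundary matrix has rank 17 and Smith normal form diag(1,1,1,1,1,1,1,1,1,1,1,1,1,1,1,1,1).

Now H_k = ker ∂_k / im ∂_{k+1}, so:

  H_0: rank C_0 − rank ∂_1 = 9 − 8 = 1, and the invariant factors of ∂_1 are all 1, so H_0 ≅ Z.
  H_1: rank ker ∂_1 − rank ∂_2 = (27 − 8) − 17 = 2, and the invariant factors of ∂_2 are all 1, so H_1 ≅ Z^2.
  H_2: rank ker ∂_2 − rank ∂_3 = (18 − 17) − 0 = 1, and there is no ∂_3, so H_2 ≅ Z.

As a check, the Euler characteristic is 9 − 27 + 18 = 0, which agrees with 1 − 2 + 1 = 0.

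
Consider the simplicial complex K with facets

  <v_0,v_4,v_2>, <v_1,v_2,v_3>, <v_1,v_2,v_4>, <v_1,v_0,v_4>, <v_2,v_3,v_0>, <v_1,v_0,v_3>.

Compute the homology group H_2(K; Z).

H_2 = Z.

K has 5 vertices, 9 edges, 6 triangles.
rank ∂_2 = 5, rank ∂_3 = 0 ⇒ b_2 = 6 − 5 − 0 = 1. So H_2 = Z.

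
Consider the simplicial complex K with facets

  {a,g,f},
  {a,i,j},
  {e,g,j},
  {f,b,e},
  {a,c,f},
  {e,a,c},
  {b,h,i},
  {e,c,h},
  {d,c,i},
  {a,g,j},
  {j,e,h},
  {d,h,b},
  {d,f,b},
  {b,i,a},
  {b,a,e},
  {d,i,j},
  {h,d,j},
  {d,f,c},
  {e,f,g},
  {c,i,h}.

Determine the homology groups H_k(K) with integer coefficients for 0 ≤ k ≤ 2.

H_0 = Z,  H_1 = Z ⊕ Z_2,  H_2 = 0.

Fix the vertex order a < b < c < d < e < f < g < h < i < j and write every simplex with vertices in increasing order. Then dim K = 2 and the simplices of K are:

  0-simplices (10): a, b, c, d, e, f, g, h, i, j
  1-simplices (30): ab, ac, ae, af, ag, ai, aj, bd, be, bf, bh, bi, cd, ce, cf, ch, ci, df, dh, di, dj, ef, eg, eh, ej, fg, gj, hi, hj, ij
  2-simplices (20): abe, abi, ace, acf, afg, agj, aij, bdf, bdh, bef, bhi, cdf, cdi, ceh, chi, dhj, dij, efg, egj, ehj

Hence C_0 ≅ Z^10, C_1 ≅ Z^30, C_2 ≅ Z^20.

Boundary ∂_1: C_1 → C_0 is given by ∂[p,q] = [q] − [p].
The 10×30 boundary matrix has rank 9 and Smith normal form diag(1,1,1,1,1,1,1,1,1).

The boundary map ∂_2: C_2 → C_1 acts by ∂[p,q,r] = [q,r] − [p,r] + [p,q]. For instance
  ∂ceh = eh − ch + ce,
  ∂bdh = dh − bh + bd.
The resulting 30×20 matrix has rank 20, and its Smith normal form has invariant factors (1,1,1,1,1,1,1,1,1,1,1,1,1,1,1,1,1,1,1,2).

Now H_k = ker ∂_k / im ∂_{k+1}, so:

  H_0: rank C_0 − rank ∂_1 = 10 − 9 = 1, and the invariant factors of ∂_1 are all 1, so H_0 ≅ Z.
  H_1: rank ker ∂_1 − rank ∂_2 = (30 − 9) − 20 = 1, and ∂_2 has invariant factor 2 > 1, so H_1 ≅ Z ⊕ Z_2.
  H_2: rank ker ∂_2 − rank ∂_3 = (20 − 20) − 0 = 0, and there is no ∂_3, so H_2 ≅ 0.

(K is a triangulation of the Klein bottle.)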